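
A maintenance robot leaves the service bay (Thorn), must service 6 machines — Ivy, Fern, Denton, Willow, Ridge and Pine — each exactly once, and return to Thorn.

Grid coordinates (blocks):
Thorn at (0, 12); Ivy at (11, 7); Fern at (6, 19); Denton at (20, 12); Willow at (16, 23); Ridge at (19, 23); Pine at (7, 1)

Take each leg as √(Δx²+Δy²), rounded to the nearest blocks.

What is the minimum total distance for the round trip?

Minimum total distance: 64 blocks.

Thorn → Ivy → Fern → Denton → Willow → Ridge → Pine → Thorn: 12+13+16+12+3+25+13 = 94
Thorn → Ivy → Fern → Denton → Willow → Pine → Ridge → Thorn: 12+13+16+12+24+25+22 = 124
Thorn → Ivy → Fern → Denton → Ridge → Willow → Pine → Thorn: 12+13+16+11+3+24+13 = 92
Thorn → Ivy → Fern → Denton → Ridge → Pine → Willow → Thorn: 12+13+16+11+25+24+19 = 120
Thorn → Ivy → Fern → Denton → Pine → Willow → Ridge → Thorn: 12+13+16+17+24+3+22 = 107
Thorn → Ivy → Fern → Denton → Pine → Ridge → Willow → Thorn: 12+13+16+17+25+3+19 = 105
Thorn → Ivy → Fern → Willow → Denton → Ridge → Pine → Thorn: 12+13+11+12+11+25+13 = 97
Thorn → Ivy → Fern → Willow → Denton → Pine → Ridge → Thorn: 12+13+11+12+17+25+22 = 112
… (352 more)
Thorn → Fern → Willow → Ridge → Denton → Ivy → Pine → Thorn: 9+11+3+11+10+7+13 = 64  ← best
The minimum is 64.
One optimal route: Thorn → Fern → Willow → Ridge → Denton → Ivy → Pine → Thorn (or its reverse).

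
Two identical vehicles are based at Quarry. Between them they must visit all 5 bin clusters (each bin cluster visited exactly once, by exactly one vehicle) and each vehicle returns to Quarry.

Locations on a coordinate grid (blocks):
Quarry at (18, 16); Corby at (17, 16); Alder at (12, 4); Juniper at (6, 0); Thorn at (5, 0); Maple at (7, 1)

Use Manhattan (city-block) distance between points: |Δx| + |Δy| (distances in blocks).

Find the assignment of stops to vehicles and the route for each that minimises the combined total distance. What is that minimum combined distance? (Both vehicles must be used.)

60 blocks — the smallest possible combined total.

Try each way of splitting the stops between the two vehicles (each non-empty) and, for each split, find the best tour for each vehicle:
  {Corby} + {Alder, Juniper, Thorn, Maple}: 2 + 58 = 60
  {Alder} + {Corby, Juniper, Thorn, Maple}: 36 + 58 = 94
  {Corby, Alder} + {Juniper, Thorn, Maple}: 36 + 58 = 94
  {Juniper} + {Corby, Alder, Thorn, Maple}: 56 + 58 = 114
  {Corby, Juniper} + {Alder, Thorn, Maple}: 56 + 58 = 114
  {Alder, Juniper} + {Corby, Thorn, Maple}: 56 + 58 = 114
  … (15 splits in total)
Best: vehicle 1 Quarry → Corby → Quarry = 2; vehicle 2 Quarry → Alder → Juniper → Thorn → Maple → Quarry = 58; combined 60.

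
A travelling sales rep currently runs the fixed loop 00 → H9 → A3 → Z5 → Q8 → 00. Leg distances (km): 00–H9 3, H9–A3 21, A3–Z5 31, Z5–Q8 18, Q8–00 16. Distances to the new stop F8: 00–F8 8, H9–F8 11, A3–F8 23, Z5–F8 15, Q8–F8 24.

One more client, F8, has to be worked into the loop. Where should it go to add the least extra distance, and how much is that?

Insertion cost between consecutive stops i–j is d(i,F8) + d(F8,j) − d(i,j):
  between 00 and H9: 8 + 11 − 3 = 16
  between H9 and A3: 11 + 23 − 21 = 13
  between A3 and Z5: 23 + 15 − 31 = 7
  between Z5 and Q8: 15 + 24 − 18 = 21
  between Q8 and 00: 24 + 8 − 16 = 16
Cheapest insertion is between A3 and Z5, adding 7.
New total = 89 + 7 = 96.

Adding 7 km by placing F8 on the A3–Z5 leg.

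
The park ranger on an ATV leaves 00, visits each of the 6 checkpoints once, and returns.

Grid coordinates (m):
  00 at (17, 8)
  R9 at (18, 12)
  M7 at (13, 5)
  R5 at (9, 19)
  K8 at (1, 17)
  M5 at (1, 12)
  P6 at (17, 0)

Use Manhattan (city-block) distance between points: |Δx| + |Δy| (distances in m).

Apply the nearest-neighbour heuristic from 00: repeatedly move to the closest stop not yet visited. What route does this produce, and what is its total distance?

88 m along 00 → R9 → M7 → P6 → R5 → K8 → M5 → 00.

00 → [R9:5 / M7:7 / P6:8 / R5:19 / M5:20 / K8:25] → R9 (5)
R9 → [M7:12 / P6:13 / R5:16 / M5:17 / K8:22] → M7 (12)
M7 → [P6:9 / R5:18 / M5:19 / K8:24] → P6 (9)
P6 → [R5:27 / M5:28 / K8:33] → R5 (27)
R5 → [K8:10 / M5:15] → K8 (10)
K8 → [M5:5] → M5 (5)
Return M5→00: 20.
Total = 5 + 12 + 9 + 27 + 10 + 5 + 20 = 88.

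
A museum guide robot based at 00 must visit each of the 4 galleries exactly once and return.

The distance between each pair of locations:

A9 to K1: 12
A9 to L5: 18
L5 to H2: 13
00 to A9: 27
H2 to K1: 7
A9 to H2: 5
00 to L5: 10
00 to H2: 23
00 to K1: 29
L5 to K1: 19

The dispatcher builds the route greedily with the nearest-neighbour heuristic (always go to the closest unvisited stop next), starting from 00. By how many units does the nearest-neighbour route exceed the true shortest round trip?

From 00: L5=10, H2=23, A9=27, K1=29 → choose L5 (10).
From L5: H2=13, A9=18, K1=19 → choose H2 (13).
From H2: A9=5, K1=7 → choose A9 (5).
From A9: K1=12 → choose K1 (12).
NN route 00 → L5 → H2 → A9 → K1 → 00 costs 69.
Optimal: 00 → A9 → H2 → K1 → L5 → 00 costs 68 (by enumerating all 12 distinct tours).
Excess = 69 − 68 = 1.

Excess over optimum: 1.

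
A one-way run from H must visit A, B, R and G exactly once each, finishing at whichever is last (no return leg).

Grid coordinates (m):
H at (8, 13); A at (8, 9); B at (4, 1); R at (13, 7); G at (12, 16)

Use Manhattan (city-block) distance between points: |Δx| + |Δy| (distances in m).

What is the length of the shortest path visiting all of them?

36 m — the minimum one-way total.

There are 4! = 24 possible orderings.
H→A→B→R→G: 4+12+15+10 = 41
H→A→B→G→R: 4+12+23+10 = 49
H→A→R→B→G: 4+7+15+23 = 49
H→A→R→G→B: 4+7+10+23 = 44
H→A→G→B→R: 4+11+23+15 = 53
H→A→G→R→B: 4+11+10+15 = 40
H→B→A→R→G: 16+12+7+10 = 45
H→B→A→G→R: 16+12+11+10 = 49
H→B→R→A→G: 16+15+7+11 = 49
H→B→R→G→A: 16+15+10+11 = 52
H→B→G→A→R: 16+23+11+7 = 57
H→B→G→R→A: 16+23+10+7 = 56
H→R→A→B→G: 11+7+12+23 = 53
H→R→A→G→B: 11+7+11+23 = 52
… (10 more)
H→G→R→A→B: 7+10+7+12 = 36  ← best
The minimum is 36.
One shortest path: H → G → R → A → B.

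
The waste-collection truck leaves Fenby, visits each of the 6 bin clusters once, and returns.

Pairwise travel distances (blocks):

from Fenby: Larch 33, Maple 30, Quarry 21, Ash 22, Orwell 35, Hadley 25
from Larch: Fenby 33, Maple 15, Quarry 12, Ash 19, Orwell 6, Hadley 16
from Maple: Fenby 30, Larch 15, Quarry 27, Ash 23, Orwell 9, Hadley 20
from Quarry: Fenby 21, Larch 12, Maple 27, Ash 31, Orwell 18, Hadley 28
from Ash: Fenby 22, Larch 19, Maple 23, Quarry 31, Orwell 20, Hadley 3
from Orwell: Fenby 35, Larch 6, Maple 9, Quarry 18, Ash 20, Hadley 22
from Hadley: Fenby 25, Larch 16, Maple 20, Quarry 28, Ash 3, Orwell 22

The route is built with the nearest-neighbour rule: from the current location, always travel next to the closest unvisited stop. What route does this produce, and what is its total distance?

Fenby → [Quarry:21 / Ash:22 / Hadley:25 / Maple:30 / Larch:33 / Orwell:35] → Quarry (21)
Quarry → [Larch:12 / Orwell:18 / Maple:27 / Hadley:28 / Ash:31] → Larch (12)
Larch → [Orwell:6 / Maple:15 / Hadley:16 / Ash:19] → Orwell (6)
Orwell → [Maple:9 / Ash:20 / Hadley:22] → Maple (9)
Maple → [Hadley:20 / Ash:23] → Hadley (20)
Hadley → [Ash:3] → Ash (3)
Return Ash→Fenby: 22.
Total = 21 + 12 + 6 + 9 + 20 + 3 + 22 = 93.

Total distance 93 blocks via the nearest-neighbour route Fenby → Quarry → Larch → Orwell → Maple → Hadley → Ash → Fenby.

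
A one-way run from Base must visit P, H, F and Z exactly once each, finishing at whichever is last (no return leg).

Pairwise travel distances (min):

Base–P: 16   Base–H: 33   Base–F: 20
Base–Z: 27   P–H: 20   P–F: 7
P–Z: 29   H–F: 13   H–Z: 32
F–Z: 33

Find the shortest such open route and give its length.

Minimum one-way distance = 68 min.

There are 4! = 24 possible orderings.
Base - P - H - F - Z: 16+20+13+33 = 82
Base - P - H - Z - F: 16+20+32+33 = 101
Base - P - F - H - Z: 16+7+13+32 = 68
Base - P - F - Z - H: 16+7+33+32 = 88
Base - P - Z - H - F: 16+29+32+13 = 90
Base - P - Z - F - H: 16+29+33+13 = 91
Base - H - P - F - Z: 33+20+7+33 = 93
Base - H - P - Z - F: 33+20+29+33 = 115
Base - H - F - P - Z: 33+13+7+29 = 82
Base - H - F - Z - P: 33+13+33+29 = 108
Base - H - Z - P - F: 33+32+29+7 = 101
Base - H - Z - F - P: 33+32+33+7 = 105
Base - F - P - H - Z: 20+7+20+32 = 79
Base - F - P - Z - H: 20+7+29+32 = 88
… (10 more)
The minimum is 68.
One shortest path: Base → P → F → H → Z.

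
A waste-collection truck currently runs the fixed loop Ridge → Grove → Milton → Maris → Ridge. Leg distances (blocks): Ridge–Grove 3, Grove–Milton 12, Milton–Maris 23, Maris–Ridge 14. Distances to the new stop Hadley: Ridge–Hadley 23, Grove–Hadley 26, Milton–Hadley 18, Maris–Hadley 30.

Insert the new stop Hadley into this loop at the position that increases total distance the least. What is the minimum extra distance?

Minimum extra distance: 25 blocks, inserting Hadley between Milton and Maris.

Insertion cost between consecutive stops i–j is d(i,Hadley) + d(Hadley,j) − d(i,j):
  between Ridge and Grove: 23 + 26 − 3 = 46
  between Grove and Milton: 26 + 18 − 12 = 32
  between Milton and Maris: 18 + 30 − 23 = 25
  between Maris and Ridge: 30 + 23 − 14 = 39
Cheapest insertion is between Milton and Maris, adding 25.
New total = 52 + 25 = 77.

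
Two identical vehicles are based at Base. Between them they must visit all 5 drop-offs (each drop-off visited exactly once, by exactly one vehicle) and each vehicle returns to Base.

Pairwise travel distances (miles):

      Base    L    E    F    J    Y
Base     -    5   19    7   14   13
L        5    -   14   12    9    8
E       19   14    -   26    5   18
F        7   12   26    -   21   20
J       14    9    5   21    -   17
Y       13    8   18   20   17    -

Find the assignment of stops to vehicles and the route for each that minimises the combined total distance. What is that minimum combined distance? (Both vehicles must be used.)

Try each way of splitting the stops between the two vehicles (each non-empty) and, for each split, find the best tour for each vehicle:
  {L} + {E, F, J, Y}: 10 + 64 = 74
  {E} + {L, F, J, Y}: 38 + 58 = 96
  {L, E} + {F, J, Y}: 38 + 58 = 96
  {F} + {L, E, J, Y}: 14 + 50 = 64
  {L, F} + {E, J, Y}: 24 + 50 = 74
  {E, F} + {L, J, Y}: 52 + 44 = 96
  … (15 splits in total)
Best: vehicle 1 Base → F → Base = 14; vehicle 2 Base → L → J → E → Y → Base = 50; combined 64.

64 miles — the smallest possible combined total.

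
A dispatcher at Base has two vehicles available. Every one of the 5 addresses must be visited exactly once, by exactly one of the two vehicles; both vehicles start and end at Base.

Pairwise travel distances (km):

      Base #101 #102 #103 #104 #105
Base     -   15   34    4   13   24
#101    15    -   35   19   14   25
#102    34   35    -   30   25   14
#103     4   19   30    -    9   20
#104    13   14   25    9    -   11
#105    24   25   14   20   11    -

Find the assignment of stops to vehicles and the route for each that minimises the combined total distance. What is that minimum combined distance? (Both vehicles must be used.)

Try each way of splitting the stops between the two vehicles (each non-empty) and, for each split, find the best tour for each vehicle:
  {#101} + {#102, #103, #104, #105}: 30 + 72 = 102
  {#102} + {#101, #103, #104, #105}: 68 + 64 = 132
  {#101, #102} + {#103, #104, #105}: 84 + 48 = 132
  {#103} + {#101, #102, #104, #105}: 8 + 88 = 96
  {#101, #103} + {#102, #104, #105}: 38 + 72 = 110
  {#102, #103} + {#101, #104, #105}: 68 + 64 = 132
  … (15 splits in total)
Best: vehicle 1 Base → #103 → Base = 8; vehicle 2 Base → #101 → #102 → #105 → #104 → Base = 88; combined 96.

96 km — the smallest possible combined total.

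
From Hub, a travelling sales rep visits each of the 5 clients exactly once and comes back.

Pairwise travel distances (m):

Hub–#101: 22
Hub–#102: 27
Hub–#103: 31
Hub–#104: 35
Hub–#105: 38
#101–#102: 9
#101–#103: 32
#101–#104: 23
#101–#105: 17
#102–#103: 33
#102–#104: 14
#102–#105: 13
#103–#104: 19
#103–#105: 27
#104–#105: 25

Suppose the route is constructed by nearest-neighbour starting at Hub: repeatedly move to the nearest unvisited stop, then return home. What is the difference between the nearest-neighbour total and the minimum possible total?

The nearest-neighbour route is 3 m longer than optimal.

From Hub: #101=22, #102=27, #103=31, #104=35, #105=38 → choose #101 (22).
From #101: #102=9, #105=17, #104=23, #103=32 → choose #102 (9).
From #102: #105=13, #104=14, #103=33 → choose #105 (13).
From #105: #104=25, #103=27 → choose #104 (25).
From #104: #103=19 → choose #103 (19).
NN route Hub → #101 → #102 → #105 → #104 → #103 → Hub costs 119.
Optimal: Hub → #101 → #105 → #102 → #104 → #103 → Hub costs 116 (by enumerating all 60 distinct tours).
Excess = 119 − 116 = 3.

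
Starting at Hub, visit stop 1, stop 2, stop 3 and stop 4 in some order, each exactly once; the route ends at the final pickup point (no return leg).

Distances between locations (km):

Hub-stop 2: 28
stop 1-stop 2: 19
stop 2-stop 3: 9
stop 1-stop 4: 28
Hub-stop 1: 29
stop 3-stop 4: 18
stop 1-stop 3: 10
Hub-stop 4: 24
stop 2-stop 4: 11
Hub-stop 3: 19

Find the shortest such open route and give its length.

There are 4! = 24 possible orderings.
Hub - stop 1 - stop 2 - stop 3 - stop 4: 29+19+9+18 = 75
Hub - stop 1 - stop 2 - stop 4 - stop 3: 29+19+11+18 = 77
Hub - stop 1 - stop 3 - stop 2 - stop 4: 29+10+9+11 = 59
Hub - stop 1 - stop 3 - stop 4 - stop 2: 29+10+18+11 = 68
Hub - stop 1 - stop 4 - stop 2 - stop 3: 29+28+11+9 = 77
Hub - stop 1 - stop 4 - stop 3 - stop 2: 29+28+18+9 = 84
Hub - stop 2 - stop 1 - stop 3 - stop 4: 28+19+10+18 = 75
Hub - stop 2 - stop 1 - stop 4 - stop 3: 28+19+28+18 = 93
Hub - stop 2 - stop 3 - stop 1 - stop 4: 28+9+10+28 = 75
Hub - stop 2 - stop 3 - stop 4 - stop 1: 28+9+18+28 = 83
Hub - stop 2 - stop 4 - stop 1 - stop 3: 28+11+28+10 = 77
Hub - stop 2 - stop 4 - stop 3 - stop 1: 28+11+18+10 = 67
Hub - stop 3 - stop 1 - stop 2 - stop 4: 19+10+19+11 = 59
Hub - stop 3 - stop 1 - stop 4 - stop 2: 19+10+28+11 = 68
… (10 more)
Hub - stop 4 - stop 2 - stop 3 - stop 1: 24+11+9+10 = 54  ← best
The minimum is 54.
One shortest path: Hub → stop 4 → stop 2 → stop 3 → stop 1.

54 km — the minimum one-way total.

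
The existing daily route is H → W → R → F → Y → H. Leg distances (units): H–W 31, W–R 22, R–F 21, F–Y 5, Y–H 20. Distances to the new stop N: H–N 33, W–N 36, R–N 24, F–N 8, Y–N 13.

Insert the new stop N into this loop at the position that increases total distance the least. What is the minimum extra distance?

Insertion cost between consecutive stops i–j is d(i,N) + d(N,j) − d(i,j):
  between H and W: 33 + 36 − 31 = 38
  between W and R: 36 + 24 − 22 = 38
  between R and F: 24 + 8 − 21 = 11
  between F and Y: 8 + 13 − 5 = 16
  between Y and H: 13 + 33 − 20 = 26
Cheapest insertion is between R and F, adding 11.
New total = 99 + 11 = 110.

Minimum extra distance: 11, inserting N between R and F.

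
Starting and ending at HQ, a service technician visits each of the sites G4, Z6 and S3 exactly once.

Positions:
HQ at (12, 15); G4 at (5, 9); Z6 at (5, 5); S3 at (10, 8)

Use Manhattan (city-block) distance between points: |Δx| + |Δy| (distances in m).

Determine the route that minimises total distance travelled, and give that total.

Shortest round trip = 34 m.

HQ-G4-Z6-S3-HQ: 13+4+8+9 = 34
HQ-G4-S3-Z6-HQ: 13+6+8+17 = 44
HQ-Z6-G4-S3-HQ: 17+4+6+9 = 36
The minimum is 34.
One optimal route: HQ → G4 → Z6 → S3 → HQ (or its reverse).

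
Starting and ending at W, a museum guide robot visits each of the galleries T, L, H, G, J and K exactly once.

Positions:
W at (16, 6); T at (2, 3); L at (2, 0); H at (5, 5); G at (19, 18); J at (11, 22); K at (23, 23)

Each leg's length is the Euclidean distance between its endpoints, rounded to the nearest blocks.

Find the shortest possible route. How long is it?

Shortest round trip = 70 blocks.

There are 360 distinct closed tours to check (reversals are equivalent).
W → T → L → H → G → J → K → W: 14+3+6+19+9+12+18 = 81
W → T → L → H → G → K → J → W: 14+3+6+19+6+12+17 = 77
W → T → L → H → J → G → K → W: 14+3+6+18+9+6+18 = 74
W → T → L → H → J → K → G → W: 14+3+6+18+12+6+12 = 71
W → T → L → H → K → G → J → W: 14+3+6+25+6+9+17 = 80
W → T → L → H → K → J → G → W: 14+3+6+25+12+9+12 = 81
W → T → L → G → H → J → K → W: 14+3+25+19+18+12+18 = 109
W → T → L → G → H → K → J → W: 14+3+25+19+25+12+17 = 115
… (352 more)
W → L → T → H → J → K → G → W: 15+3+4+18+12+6+12 = 70  ← best
The minimum is 70.
One optimal route: W → L → T → H → J → K → G → W (or its reverse).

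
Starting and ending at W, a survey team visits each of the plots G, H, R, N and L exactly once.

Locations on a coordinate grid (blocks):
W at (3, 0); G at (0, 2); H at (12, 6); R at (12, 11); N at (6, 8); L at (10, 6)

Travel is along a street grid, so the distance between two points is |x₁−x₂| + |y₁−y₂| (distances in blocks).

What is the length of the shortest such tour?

Shortest round trip = 46 blocks.

There are 60 distinct closed tours to check (reversals are equivalent).
W → G → H → R → N → L → W: 5+16+5+9+6+13 = 54
W → G → H → R → L → N → W: 5+16+5+7+6+11 = 50
W → G → H → N → R → L → W: 5+16+8+9+7+13 = 58
W → G → H → N → L → R → W: 5+16+8+6+7+20 = 62
W → G → H → L → R → N → W: 5+16+2+7+9+11 = 50
W → G → H → L → N → R → W: 5+16+2+6+9+20 = 58
W → G → R → H → N → L → W: 5+21+5+8+6+13 = 58
W → G → R → H → L → N → W: 5+21+5+2+6+11 = 50
W → G → R → N → H → L → W: 5+21+9+8+2+13 = 58
W → G → R → N → L → H → W: 5+21+9+6+2+15 = 58
W → G → R → L → H → N → W: 5+21+7+2+8+11 = 54
W → G → R → L → N → H → W: 5+21+7+6+8+15 = 62
W → G → N → H → R → L → W: 5+12+8+5+7+13 = 50
W → G → N → H → L → R → W: 5+12+8+2+7+20 = 54
… (46 more)
W → G → N → R → H → L → W: 5+12+9+5+2+13 = 46  ← best
The minimum is 46.
One optimal route: W → G → N → R → H → L → W (or its reverse).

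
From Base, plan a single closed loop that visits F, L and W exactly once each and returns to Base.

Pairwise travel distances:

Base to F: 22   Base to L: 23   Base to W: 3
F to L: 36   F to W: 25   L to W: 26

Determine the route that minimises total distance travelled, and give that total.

87 — the shortest possible round trip.

There are 3 distinct closed tours to check (reversals are equivalent).
Base-F-L-W-Base: 22+36+26+3 = 87
Base-F-W-L-Base: 22+25+26+23 = 96
Base-L-F-W-Base: 23+36+25+3 = 87
The minimum is 87.
One optimal route: Base → F → L → W → Base (or its reverse).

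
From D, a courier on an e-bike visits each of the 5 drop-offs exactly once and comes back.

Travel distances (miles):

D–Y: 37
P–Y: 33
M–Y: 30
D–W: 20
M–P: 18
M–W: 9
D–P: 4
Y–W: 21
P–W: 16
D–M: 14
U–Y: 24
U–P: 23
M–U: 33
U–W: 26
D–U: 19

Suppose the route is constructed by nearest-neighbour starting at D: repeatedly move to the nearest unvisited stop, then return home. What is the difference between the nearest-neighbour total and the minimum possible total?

D: P=4, M=14, U=19, W=20, Y=37 ⇒ P
P: W=16, M=18, U=23, Y=33 ⇒ W
W: M=9, Y=21, U=26 ⇒ M
M: Y=30, U=33 ⇒ Y
Y: U=24 ⇒ U
NN route D → P → W → M → Y → U → D costs 102.
Optimal: D → M → W → Y → U → P → D costs 95 (by enumerating all 60 distinct tours).
Excess = 102 − 95 = 7.

Excess over optimum: 7 miles.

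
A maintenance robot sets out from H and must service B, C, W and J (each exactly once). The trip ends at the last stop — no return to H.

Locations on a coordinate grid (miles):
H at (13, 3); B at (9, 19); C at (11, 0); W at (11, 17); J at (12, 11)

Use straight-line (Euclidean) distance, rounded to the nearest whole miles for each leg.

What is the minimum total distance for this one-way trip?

There are 4! = 24 possible orderings.
H → B → C → W → J: 16+19+17+6 = 58
H → B → C → J → W: 16+19+11+6 = 52
H → B → W → C → J: 16+3+17+11 = 47
H → B → W → J → C: 16+3+6+11 = 36
H → B → J → C → W: 16+9+11+17 = 53
H → B → J → W → C: 16+9+6+17 = 48
H → C → B → W → J: 4+19+3+6 = 32
H → C → B → J → W: 4+19+9+6 = 38
H → C → W → B → J: 4+17+3+9 = 33
H → C → W → J → B: 4+17+6+9 = 36
H → C → J → B → W: 4+11+9+3 = 27
H → C → J → W → B: 4+11+6+3 = 24
H → W → B → C → J: 14+3+19+11 = 47
H → W → B → J → C: 14+3+9+11 = 37
… (10 more)
The minimum is 24.
One shortest path: H → C → J → W → B.

24 miles — the minimum one-way total.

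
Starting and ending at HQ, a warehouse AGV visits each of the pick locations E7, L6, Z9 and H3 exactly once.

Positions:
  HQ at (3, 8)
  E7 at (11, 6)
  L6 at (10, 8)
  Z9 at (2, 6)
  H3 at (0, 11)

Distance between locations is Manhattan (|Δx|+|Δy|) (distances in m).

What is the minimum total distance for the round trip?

Minimum total distance: 32 m.

With 4 stops there are 4!/2 = 12 distinct round trips (a route and its reverse cost the same).
HQ → E7 → L6 → Z9 → H3 → HQ: 10+3+10+7+6 = 36
HQ → E7 → L6 → H3 → Z9 → HQ: 10+3+13+7+3 = 36
HQ → E7 → Z9 → L6 → H3 → HQ: 10+9+10+13+6 = 48
HQ → E7 → Z9 → H3 → L6 → HQ: 10+9+7+13+7 = 46
HQ → E7 → H3 → L6 → Z9 → HQ: 10+16+13+10+3 = 52
HQ → E7 → H3 → Z9 → L6 → HQ: 10+16+7+10+7 = 50
HQ → L6 → E7 → Z9 → H3 → HQ: 7+3+9+7+6 = 32
HQ → L6 → E7 → H3 → Z9 → HQ: 7+3+16+7+3 = 36
HQ → L6 → Z9 → E7 → H3 → HQ: 7+10+9+16+6 = 48
HQ → L6 → H3 → E7 → Z9 → HQ: 7+13+16+9+3 = 48
HQ → Z9 → E7 → L6 → H3 → HQ: 3+9+3+13+6 = 34
HQ → Z9 → L6 → E7 → H3 → HQ: 3+10+3+16+6 = 38
The minimum is 32.
One optimal route: HQ → L6 → E7 → Z9 → H3 → HQ (or its reverse).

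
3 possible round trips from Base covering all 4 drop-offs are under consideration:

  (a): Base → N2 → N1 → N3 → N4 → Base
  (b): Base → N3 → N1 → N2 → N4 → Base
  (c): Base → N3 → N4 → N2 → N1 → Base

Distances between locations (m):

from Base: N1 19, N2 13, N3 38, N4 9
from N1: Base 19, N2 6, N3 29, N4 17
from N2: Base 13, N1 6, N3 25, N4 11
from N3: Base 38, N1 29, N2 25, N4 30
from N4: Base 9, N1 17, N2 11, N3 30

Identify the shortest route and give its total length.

Shortest is (a), total 87 m.

(a): 13 + 6 + 29 + 30 + 9 = 87
(b): 38 + 29 + 6 + 11 + 9 = 93
(c): 38 + 30 + 11 + 6 + 19 = 104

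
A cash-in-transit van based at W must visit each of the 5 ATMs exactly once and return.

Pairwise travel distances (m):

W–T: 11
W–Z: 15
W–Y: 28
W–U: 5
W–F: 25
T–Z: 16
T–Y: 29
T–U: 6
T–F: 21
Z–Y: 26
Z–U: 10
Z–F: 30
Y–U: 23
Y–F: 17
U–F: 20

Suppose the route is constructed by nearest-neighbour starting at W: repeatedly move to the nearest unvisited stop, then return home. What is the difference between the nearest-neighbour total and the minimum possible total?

From W: U=5, T=11, Z=15, F=25, Y=28 → choose U (5).
From U: T=6, Z=10, F=20, Y=23 → choose T (6).
From T: Z=16, F=21, Y=29 → choose Z (16).
From Z: Y=26, F=30 → choose Y (26).
From Y: F=17 → choose F (17).
NN route W → U → T → Z → Y → F → W costs 95.
Optimal: W → T → F → Y → Z → U → W costs 90 (by enumerating all 60 distinct tours).
Excess = 95 − 90 = 5.

5 m longer than the optimal tour.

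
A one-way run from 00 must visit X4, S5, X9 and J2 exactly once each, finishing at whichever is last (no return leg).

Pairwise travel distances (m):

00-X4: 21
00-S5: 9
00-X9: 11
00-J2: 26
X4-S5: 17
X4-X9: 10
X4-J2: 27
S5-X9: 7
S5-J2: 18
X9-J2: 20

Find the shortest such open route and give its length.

There are 4! = 24 possible orderings.
00 - X4 - S5 - X9 - J2: 21+17+7+20 = 65
00 - X4 - S5 - J2 - X9: 21+17+18+20 = 76
00 - X4 - X9 - S5 - J2: 21+10+7+18 = 56
00 - X4 - X9 - J2 - S5: 21+10+20+18 = 69
00 - X4 - J2 - S5 - X9: 21+27+18+7 = 73
00 - X4 - J2 - X9 - S5: 21+27+20+7 = 75
00 - S5 - X4 - X9 - J2: 9+17+10+20 = 56
00 - S5 - X4 - J2 - X9: 9+17+27+20 = 73
00 - S5 - X9 - X4 - J2: 9+7+10+27 = 53
00 - S5 - X9 - J2 - X4: 9+7+20+27 = 63
00 - S5 - J2 - X4 - X9: 9+18+27+10 = 64
00 - S5 - J2 - X9 - X4: 9+18+20+10 = 57
00 - X9 - X4 - S5 - J2: 11+10+17+18 = 56
00 - X9 - X4 - J2 - S5: 11+10+27+18 = 66
… (10 more)
The minimum is 53.
One shortest path: 00 → S5 → X9 → X4 → J2.

Shortest open route: 53 m.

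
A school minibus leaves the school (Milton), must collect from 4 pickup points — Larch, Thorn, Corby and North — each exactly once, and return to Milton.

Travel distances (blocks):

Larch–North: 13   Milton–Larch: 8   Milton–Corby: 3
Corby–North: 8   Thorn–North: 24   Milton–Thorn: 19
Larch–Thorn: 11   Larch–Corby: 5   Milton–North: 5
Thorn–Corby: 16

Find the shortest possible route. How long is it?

48 blocks — the shortest possible round trip.

With 4 stops there are 4!/2 = 12 distinct round trips (a route and its reverse cost the same).
Milton → Larch → Thorn → Corby → North → Milton: 8+11+16+8+5 = 48
Milton → Larch → Thorn → North → Corby → Milton: 8+11+24+8+3 = 54
Milton → Larch → Corby → Thorn → North → Milton: 8+5+16+24+5 = 58
Milton → Larch → Corby → North → Thorn → Milton: 8+5+8+24+19 = 64
Milton → Larch → North → Thorn → Corby → Milton: 8+13+24+16+3 = 64
Milton → Larch → North → Corby → Thorn → Milton: 8+13+8+16+19 = 64
Milton → Thorn → Larch → Corby → North → Milton: 19+11+5+8+5 = 48
Milton → Thorn → Larch → North → Corby → Milton: 19+11+13+8+3 = 54
Milton → Thorn → Corby → Larch → North → Milton: 19+16+5+13+5 = 58
Milton → Thorn → North → Larch → Corby → Milton: 19+24+13+5+3 = 64
Milton → Corby → Larch → Thorn → North → Milton: 3+5+11+24+5 = 48
Milton → Corby → Thorn → Larch → North → Milton: 3+16+11+13+5 = 48
The minimum is 48.
One optimal route: Milton → Larch → Thorn → Corby → North → Milton (or its reverse).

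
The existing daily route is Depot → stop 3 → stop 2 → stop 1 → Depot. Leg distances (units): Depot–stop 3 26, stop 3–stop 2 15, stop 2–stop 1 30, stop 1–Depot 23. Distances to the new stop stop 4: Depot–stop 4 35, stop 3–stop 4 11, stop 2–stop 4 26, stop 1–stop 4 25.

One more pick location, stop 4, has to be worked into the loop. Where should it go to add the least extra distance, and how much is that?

Insertion cost between consecutive stops i–j is d(i,stop 4) + d(stop 4,j) − d(i,j):
  between Depot and stop 3: 35 + 11 − 26 = 20
  between stop 3 and stop 2: 11 + 26 − 15 = 22
  between stop 2 and stop 1: 26 + 25 − 30 = 21
  between stop 1 and Depot: 25 + 35 − 23 = 37
Cheapest insertion is between Depot and stop 3, adding 20.
New total = 94 + 20 = 114.

+20 — insert stop 4 between Depot and stop 3.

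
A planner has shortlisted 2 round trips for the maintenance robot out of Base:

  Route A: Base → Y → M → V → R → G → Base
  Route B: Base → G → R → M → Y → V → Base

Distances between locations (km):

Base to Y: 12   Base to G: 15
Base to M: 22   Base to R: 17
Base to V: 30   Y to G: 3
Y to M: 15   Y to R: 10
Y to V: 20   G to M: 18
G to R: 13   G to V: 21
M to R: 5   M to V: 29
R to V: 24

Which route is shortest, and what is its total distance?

Route A: 12 + 15 + 29 + 24 + 13 + 15 = 108
Route B: 15 + 13 + 5 + 15 + 20 + 30 = 98

98 km — Route B is the shortest.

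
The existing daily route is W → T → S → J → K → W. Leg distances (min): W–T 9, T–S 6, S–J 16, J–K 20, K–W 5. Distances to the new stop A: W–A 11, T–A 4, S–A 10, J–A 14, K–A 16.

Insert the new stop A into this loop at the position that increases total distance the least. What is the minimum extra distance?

Insertion cost between consecutive stops i–j is d(i,A) + d(A,j) − d(i,j):
  between W and T: 11 + 4 − 9 = 6
  between T and S: 4 + 10 − 6 = 8
  between S and J: 10 + 14 − 16 = 8
  between J and K: 14 + 16 − 20 = 10
  between K and W: 16 + 11 − 5 = 22
Cheapest insertion is between W and T, adding 6.
New total = 56 + 6 = 62.

+6 min — insert A between W and T.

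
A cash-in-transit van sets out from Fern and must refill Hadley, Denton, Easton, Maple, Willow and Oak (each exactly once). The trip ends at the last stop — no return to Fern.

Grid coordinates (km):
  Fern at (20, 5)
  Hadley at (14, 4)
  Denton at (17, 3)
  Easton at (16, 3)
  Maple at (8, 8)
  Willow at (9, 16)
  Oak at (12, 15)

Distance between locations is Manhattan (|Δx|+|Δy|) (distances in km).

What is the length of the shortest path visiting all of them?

There are 6! = 720 possible orderings.
Fern - Hadley - Denton - Easton - Maple - Willow - Oak: 7+4+1+13+9+4 = 38
Fern - Hadley - Denton - Easton - Maple - Oak - Willow: 7+4+1+13+11+4 = 40
Fern - Hadley - Denton - Easton - Willow - Maple - Oak: 7+4+1+20+9+11 = 52
Fern - Hadley - Denton - Easton - Willow - Oak - Maple: 7+4+1+20+4+11 = 47
Fern - Hadley - Denton - Easton - Oak - Maple - Willow: 7+4+1+16+11+9 = 48
Fern - Hadley - Denton - Easton - Oak - Willow - Maple: 7+4+1+16+4+9 = 41
Fern - Hadley - Denton - Maple - Easton - Willow - Oak: 7+4+14+13+20+4 = 62
Fern - Hadley - Denton - Maple - Easton - Oak - Willow: 7+4+14+13+16+4 = 58
… (712 more)
Fern - Denton - Easton - Hadley - Maple - Willow - Oak: 5+1+3+10+9+4 = 32  ← best
The minimum is 32.
One shortest path: Fern → Denton → Easton → Hadley → Maple → Willow → Oak.

Minimum one-way distance = 32 km.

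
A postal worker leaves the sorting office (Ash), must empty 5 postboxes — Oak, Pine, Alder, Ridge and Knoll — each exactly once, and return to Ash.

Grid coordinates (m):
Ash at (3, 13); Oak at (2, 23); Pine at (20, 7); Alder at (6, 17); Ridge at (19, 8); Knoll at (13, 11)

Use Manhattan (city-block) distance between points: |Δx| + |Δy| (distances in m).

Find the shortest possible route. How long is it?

With 5 stops there are 5!/2 = 60 distinct round trips (a route and its reverse cost the same).
Ash-Oak-Pine-Alder-Ridge-Knoll-Ash: 11+34+24+22+9+12 = 112
Ash-Oak-Pine-Alder-Knoll-Ridge-Ash: 11+34+24+13+9+21 = 112
Ash-Oak-Pine-Ridge-Alder-Knoll-Ash: 11+34+2+22+13+12 = 94
Ash-Oak-Pine-Ridge-Knoll-Alder-Ash: 11+34+2+9+13+7 = 76
Ash-Oak-Pine-Knoll-Alder-Ridge-Ash: 11+34+11+13+22+21 = 112
Ash-Oak-Pine-Knoll-Ridge-Alder-Ash: 11+34+11+9+22+7 = 94
Ash-Oak-Alder-Pine-Ridge-Knoll-Ash: 11+10+24+2+9+12 = 68
Ash-Oak-Alder-Pine-Knoll-Ridge-Ash: 11+10+24+11+9+21 = 86
Ash-Oak-Alder-Ridge-Pine-Knoll-Ash: 11+10+22+2+11+12 = 68
Ash-Oak-Alder-Ridge-Knoll-Pine-Ash: 11+10+22+9+11+23 = 86
Ash-Oak-Alder-Knoll-Pine-Ridge-Ash: 11+10+13+11+2+21 = 68
Ash-Oak-Alder-Knoll-Ridge-Pine-Ash: 11+10+13+9+2+23 = 68
Ash-Oak-Ridge-Pine-Alder-Knoll-Ash: 11+32+2+24+13+12 = 94
Ash-Oak-Ridge-Pine-Knoll-Alder-Ash: 11+32+2+11+13+7 = 76
… (46 more)
The minimum is 68.
One optimal route: Ash → Oak → Alder → Pine → Ridge → Knoll → Ash (or its reverse).

Shortest round trip = 68 m.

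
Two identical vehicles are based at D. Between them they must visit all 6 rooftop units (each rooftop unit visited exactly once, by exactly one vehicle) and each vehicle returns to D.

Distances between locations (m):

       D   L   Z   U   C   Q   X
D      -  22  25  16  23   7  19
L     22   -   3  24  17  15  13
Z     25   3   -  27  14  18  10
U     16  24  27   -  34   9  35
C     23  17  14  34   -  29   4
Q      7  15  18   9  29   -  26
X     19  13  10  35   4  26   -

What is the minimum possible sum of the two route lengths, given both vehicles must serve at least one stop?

There are 2^5 − 1 = 31 ways to divide the 6 stops into two non-empty groups. For each, the best each vehicle can do is its own shortest tour through its group:
  {L} + {Z, U, C, Q, X}: 44 + 80 = 124
  {Z} + {L, U, C, Q, X}: 50 + 80 = 130
  {L, Z} + {U, C, Q, X}: 50 + 73 = 123
  {U} + {L, Z, C, Q, X}: 32 + 62 = 94
  {L, U} + {Z, C, Q, X}: 62 + 62 = 124
  {Z, U} + {L, C, Q, X}: 68 + 62 = 130
  … (31 splits in total)
Best: vehicle 1 D → U → D = 32; vehicle 2 D → C → X → Z → L → Q → D = 62; combined 94.

94 m — the smallest possible combined total.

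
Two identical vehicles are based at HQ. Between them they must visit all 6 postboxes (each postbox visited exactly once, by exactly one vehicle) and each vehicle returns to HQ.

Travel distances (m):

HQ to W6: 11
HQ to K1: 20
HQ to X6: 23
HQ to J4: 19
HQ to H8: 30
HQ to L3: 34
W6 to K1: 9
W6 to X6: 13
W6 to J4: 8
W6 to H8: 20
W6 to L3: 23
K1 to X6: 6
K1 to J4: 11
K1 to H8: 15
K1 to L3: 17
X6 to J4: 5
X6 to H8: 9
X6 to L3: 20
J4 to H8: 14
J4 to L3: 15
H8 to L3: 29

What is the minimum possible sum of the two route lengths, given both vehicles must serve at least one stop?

Minimum combined distance: 118 m.

There are 2^5 − 1 = 31 ways to divide the 6 stops into two non-empty groups. For each, the best each vehicle can do is its own shortest tour through its group:
  {W6} + {K1, X6, J4, H8, L3}: 22 + 96 = 118
  {K1} + {W6, X6, J4, H8, L3}: 40 + 93 = 133
  {W6, K1} + {X6, J4, H8, L3}: 40 + 93 = 133
  {X6} + {W6, K1, J4, H8, L3}: 46 + 96 = 142
  {W6, X6} + {K1, J4, H8, L3}: 47 + 96 = 143
  {K1, X6} + {W6, J4, H8, L3}: 49 + 93 = 142
  … (31 splits in total)
Best: vehicle 1 HQ → W6 → HQ = 22; vehicle 2 HQ → K1 → L3 → J4 → X6 → H8 → HQ = 96; combined 118.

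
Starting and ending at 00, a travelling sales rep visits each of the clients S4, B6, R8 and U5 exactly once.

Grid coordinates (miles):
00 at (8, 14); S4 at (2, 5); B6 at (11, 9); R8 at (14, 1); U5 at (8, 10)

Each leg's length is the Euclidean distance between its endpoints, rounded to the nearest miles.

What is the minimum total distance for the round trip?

Minimum total distance: 40 miles.

With 4 stops there are 4!/2 = 12 distinct round trips (a route and its reverse cost the same).
00 - S4 - B6 - R8 - U5 - 00: 11+10+9+11+4 = 45
00 - S4 - B6 - U5 - R8 - 00: 11+10+3+11+14 = 49
00 - S4 - R8 - B6 - U5 - 00: 11+13+9+3+4 = 40
00 - S4 - R8 - U5 - B6 - 00: 11+13+11+3+6 = 44
00 - S4 - U5 - B6 - R8 - 00: 11+8+3+9+14 = 45
00 - S4 - U5 - R8 - B6 - 00: 11+8+11+9+6 = 45
00 - B6 - S4 - R8 - U5 - 00: 6+10+13+11+4 = 44
00 - B6 - S4 - U5 - R8 - 00: 6+10+8+11+14 = 49
00 - B6 - R8 - S4 - U5 - 00: 6+9+13+8+4 = 40
00 - B6 - U5 - S4 - R8 - 00: 6+3+8+13+14 = 44
00 - R8 - S4 - B6 - U5 - 00: 14+13+10+3+4 = 44
00 - R8 - B6 - S4 - U5 - 00: 14+9+10+8+4 = 45
The minimum is 40.
One optimal route: 00 → S4 → R8 → B6 → U5 → 00 (or its reverse).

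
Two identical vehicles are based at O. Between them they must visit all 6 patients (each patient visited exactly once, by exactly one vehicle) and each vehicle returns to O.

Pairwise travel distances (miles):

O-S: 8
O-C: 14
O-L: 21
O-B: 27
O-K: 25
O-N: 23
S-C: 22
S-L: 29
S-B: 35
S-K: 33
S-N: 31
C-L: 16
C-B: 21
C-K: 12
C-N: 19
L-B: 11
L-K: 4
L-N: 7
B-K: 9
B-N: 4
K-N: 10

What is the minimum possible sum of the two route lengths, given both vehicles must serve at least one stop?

83 miles — the smallest possible combined total.

Check every non-empty split of the stops between the two vehicles; for each half take its own optimal tour:
  {S} + {C, L, B, K, N}: 16 + 67 = 83
  {C} + {S, L, B, K, N}: 28 + 77 = 105
  {S, C} + {L, B, K, N}: 44 + 61 = 105
  {L} + {S, C, B, K, N}: 42 + 78 = 120
  {S, L} + {C, B, K, N}: 58 + 62 = 120
  {C, L} + {S, B, K, N}: 51 + 77 = 128
  … (31 splits in total)
Best: vehicle 1 O → S → O = 16; vehicle 2 O → C → K → B → N → L → O = 67; combined 83.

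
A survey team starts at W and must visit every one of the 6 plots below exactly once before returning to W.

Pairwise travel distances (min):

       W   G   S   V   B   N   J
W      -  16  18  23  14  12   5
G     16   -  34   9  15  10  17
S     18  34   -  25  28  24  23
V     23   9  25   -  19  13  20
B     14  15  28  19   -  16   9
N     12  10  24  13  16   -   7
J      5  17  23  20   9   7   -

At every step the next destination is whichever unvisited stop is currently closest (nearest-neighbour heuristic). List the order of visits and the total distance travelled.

Total distance 96 min via the nearest-neighbour route W → J → N → G → V → B → S → W.

At W the remaining stops are J 5, N 12, B 14, G 16, S 18, V 23; go to J.
At J the remaining stops are N 7, B 9, G 17, V 20, S 23; go to N.
At N the remaining stops are G 10, V 13, B 16, S 24; go to G.
At G the remaining stops are V 9, B 15, S 34; go to V.
At V the remaining stops are B 19, S 25; go to B.
At B the remaining stops are S 28; go to S.
Return S→W: 18.
Total = 5 + 7 + 10 + 9 + 19 + 28 + 18 = 96.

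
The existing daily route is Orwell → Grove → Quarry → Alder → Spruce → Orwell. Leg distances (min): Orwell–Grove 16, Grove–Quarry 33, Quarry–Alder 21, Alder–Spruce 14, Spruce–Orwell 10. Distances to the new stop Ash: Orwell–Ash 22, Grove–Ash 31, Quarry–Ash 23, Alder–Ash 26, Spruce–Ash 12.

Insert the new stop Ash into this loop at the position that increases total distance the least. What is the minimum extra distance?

Insertion cost between consecutive stops i–j is d(i,Ash) + d(Ash,j) − d(i,j):
  between Orwell and Grove: 22 + 31 − 16 = 37
  between Grove and Quarry: 31 + 23 − 33 = 21
  between Quarry and Alder: 23 + 26 − 21 = 28
  between Alder and Spruce: 26 + 12 − 14 = 24
  between Spruce and Orwell: 12 + 22 − 10 = 24
Cheapest insertion is between Grove and Quarry, adding 21.
New total = 94 + 21 = 115.

Adding 21 min by placing Ash on the Grove–Quarry leg.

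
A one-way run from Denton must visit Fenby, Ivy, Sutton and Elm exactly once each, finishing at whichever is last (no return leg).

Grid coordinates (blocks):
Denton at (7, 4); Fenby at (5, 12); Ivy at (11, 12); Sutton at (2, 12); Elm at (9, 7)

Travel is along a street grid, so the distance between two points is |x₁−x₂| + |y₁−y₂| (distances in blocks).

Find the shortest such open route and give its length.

Minimum one-way distance = 21 blocks.

There are 4! = 24 possible orderings.
Denton - Fenby - Ivy - Sutton - Elm: 10+6+9+12 = 37
Denton - Fenby - Ivy - Elm - Sutton: 10+6+7+12 = 35
Denton - Fenby - Sutton - Ivy - Elm: 10+3+9+7 = 29
Denton - Fenby - Sutton - Elm - Ivy: 10+3+12+7 = 32
Denton - Fenby - Elm - Ivy - Sutton: 10+9+7+9 = 35
Denton - Fenby - Elm - Sutton - Ivy: 10+9+12+9 = 40
Denton - Ivy - Fenby - Sutton - Elm: 12+6+3+12 = 33
Denton - Ivy - Fenby - Elm - Sutton: 12+6+9+12 = 39
Denton - Ivy - Sutton - Fenby - Elm: 12+9+3+9 = 33
Denton - Ivy - Sutton - Elm - Fenby: 12+9+12+9 = 42
Denton - Ivy - Elm - Fenby - Sutton: 12+7+9+3 = 31
Denton - Ivy - Elm - Sutton - Fenby: 12+7+12+3 = 34
Denton - Sutton - Fenby - Ivy - Elm: 13+3+6+7 = 29
Denton - Sutton - Fenby - Elm - Ivy: 13+3+9+7 = 32
… (10 more)
Denton - Elm - Ivy - Fenby - Sutton: 5+7+6+3 = 21  ← best
The minimum is 21.
One shortest path: Denton → Elm → Ivy → Fenby → Sutton.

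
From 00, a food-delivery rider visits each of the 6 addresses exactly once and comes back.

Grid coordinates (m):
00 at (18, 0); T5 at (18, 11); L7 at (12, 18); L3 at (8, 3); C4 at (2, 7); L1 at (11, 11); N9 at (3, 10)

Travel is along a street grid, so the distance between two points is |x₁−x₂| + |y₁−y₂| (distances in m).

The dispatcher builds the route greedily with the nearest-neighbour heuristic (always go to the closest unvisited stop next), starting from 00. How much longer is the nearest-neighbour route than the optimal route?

00: T5=11, L3=13, L1=18, C4=23, L7=24, N9=25 ⇒ T5
T5: L1=7, L7=13, N9=16, L3=18, C4=20 ⇒ L1
L1: L7=8, N9=9, L3=11, C4=13 ⇒ L7
L7: N9=17, L3=19, C4=21 ⇒ N9
N9: C4=4, L3=12 ⇒ C4
C4: L3=10 ⇒ L3
NN route 00 → T5 → L1 → L7 → N9 → C4 → L3 → 00 costs 70.
Optimal: 00 → T5 → L7 → L1 → N9 → C4 → L3 → 00 costs 68 (by enumerating all 360 distinct tours).
Excess = 70 − 68 = 2.

Excess over optimum: 2 m.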